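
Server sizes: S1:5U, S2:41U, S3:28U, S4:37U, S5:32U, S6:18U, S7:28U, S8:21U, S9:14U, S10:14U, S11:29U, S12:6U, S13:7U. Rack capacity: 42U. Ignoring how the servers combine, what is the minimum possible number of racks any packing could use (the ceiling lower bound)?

7

Total size = 5 + 41 + 28 + 37 + 32 + 18 + 28 + 21 + 14 + 14 + 29 + 6 + 7 = 280U.
⌈280 / 42⌉ = 7.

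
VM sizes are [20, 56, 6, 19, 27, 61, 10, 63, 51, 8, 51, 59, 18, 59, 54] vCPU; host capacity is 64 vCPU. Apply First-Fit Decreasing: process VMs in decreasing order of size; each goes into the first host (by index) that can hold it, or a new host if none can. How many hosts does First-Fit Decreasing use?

10

Sorted descending: 63, 61, 59, 59, 56, 54, 51, 51, 27, 20, 19, 18, 10, 8, 6.
host 1: place 63 vCPU, 1 vCPU left
host 2: place 61 vCPU, 3 vCPU left
host 3: place 59 vCPU, 5 vCPU left
host 4: place 59 vCPU, 5 vCPU left
host 5: place 56 vCPU, 8 vCPU left
host 6: place 54 vCPU, 10 vCPU left
host 7: place 51 vCPU, 13 vCPU left
host 8: place 51 vCPU, 13 vCPU left
host 9: place 27 vCPU, 37 vCPU left
host 9: place 20 vCPU, 17 vCPU left
host 10: place 19 vCPU, 45 vCPU left
host 10: place 18 vCPU, 27 vCPU left
host 6: place 10 vCPU, 0 vCPU left
host 5: place 8 vCPU, 0 vCPU left
host 7: place 6 vCPU, 7 vCPU left
Final hosts: [63] [61] [59] [59] [56,8] [54,10] [51,6] [51] [27,20] [19,18].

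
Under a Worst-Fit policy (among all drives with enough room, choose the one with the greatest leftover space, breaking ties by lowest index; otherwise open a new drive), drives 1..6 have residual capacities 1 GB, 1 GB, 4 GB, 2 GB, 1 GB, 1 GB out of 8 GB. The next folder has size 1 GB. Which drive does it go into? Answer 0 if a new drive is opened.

3

Drives with room: drive 1 (1 GB), drive 2 (1 GB), drive 3 (4 GB), drive 4 (2 GB), drive 5 (1 GB), drive 6 (1 GB).
Most room is drive 3 with 4 GB free.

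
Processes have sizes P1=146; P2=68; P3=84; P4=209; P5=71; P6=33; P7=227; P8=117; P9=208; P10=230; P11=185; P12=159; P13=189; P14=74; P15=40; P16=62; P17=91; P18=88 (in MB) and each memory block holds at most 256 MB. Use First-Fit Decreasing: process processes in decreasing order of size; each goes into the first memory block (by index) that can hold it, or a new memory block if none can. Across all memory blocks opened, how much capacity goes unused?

Sorted descending: 230, 227, 209, 208, 189, 185, 159, 146, 117, 91, 88, 84, 74, 71, 68, 62, 40, 33.
memory block 1: place 230 MB, 26 MB left
memory block 2: place 227 MB, 29 MB left
memory block 3: place 209 MB, 47 MB left
memory block 4: place 208 MB, 48 MB left
memory block 5: place 189 MB, 67 MB left
memory block 6: place 185 MB, 71 MB left
memory block 7: place 159 MB, 97 MB left
memory block 8: place 146 MB, 110 MB left
memory block 9: place 117 MB, 139 MB left
memory block 7: place 91 MB, 6 MB left
memory block 8: place 88 MB, 22 MB left
memory block 9: place 84 MB, 55 MB left
memory block 10: place 74 MB, 182 MB left
memory block 6: place 71 MB, 0 MB left
memory block 10: place 68 MB, 114 MB left
memory block 5: place 62 MB, 5 MB left
memory block 3: place 40 MB, 7 MB left
memory block 4: place 33 MB, 15 MB left
10 memory blocks × 256 MB = 2560 MB; used 2281 MB; unused 279 MB.

279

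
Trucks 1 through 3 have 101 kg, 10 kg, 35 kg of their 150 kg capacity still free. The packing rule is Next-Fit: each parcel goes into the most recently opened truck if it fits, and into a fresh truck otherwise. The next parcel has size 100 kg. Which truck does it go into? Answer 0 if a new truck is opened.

Next-Fit only looks at truck 3, which has 35 kg free.
100 kg does not fit, so a new truck is opened.

0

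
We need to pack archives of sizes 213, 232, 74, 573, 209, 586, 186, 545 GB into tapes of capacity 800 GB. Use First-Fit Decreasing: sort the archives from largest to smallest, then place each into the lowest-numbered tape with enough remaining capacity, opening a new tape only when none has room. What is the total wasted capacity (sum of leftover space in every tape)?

582

Sorted descending: 586, 573, 545, 232, 213, 209, 186, 74.
586 GB → tape 1 (remaining 214 GB)
573 GB → tape 2 (remaining 227 GB)
545 GB → tape 3 (remaining 255 GB)
232 GB → tape 3 (remaining 23 GB)
213 GB → tape 1 (remaining 1 GB)
209 GB → tape 2 (remaining 18 GB)
186 GB → tape 4 (remaining 614 GB)
74 GB → tape 4 (remaining 540 GB)
4 tapes × 800 GB = 3200 GB; used 2618 GB; unused 582 GB.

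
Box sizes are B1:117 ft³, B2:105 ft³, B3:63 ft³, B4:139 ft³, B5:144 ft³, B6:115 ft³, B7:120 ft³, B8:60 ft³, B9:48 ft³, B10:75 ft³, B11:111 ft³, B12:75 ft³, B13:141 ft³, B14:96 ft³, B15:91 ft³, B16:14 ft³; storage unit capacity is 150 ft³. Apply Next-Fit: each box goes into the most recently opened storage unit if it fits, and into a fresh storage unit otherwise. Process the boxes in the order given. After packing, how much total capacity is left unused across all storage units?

586

Put B1 (117 ft³) in storage unit 1; 33 ft³ remain.
Put B2 (105 ft³) in storage unit 2; 45 ft³ remain.
Put B3 (63 ft³) in storage unit 3; 87 ft³ remain.
Put B4 (139 ft³) in storage unit 4; 11 ft³ remain.
Put B5 (144 ft³) in storage unit 5; 6 ft³ remain.
Put B6 (115 ft³) in storage unit 6; 35 ft³ remain.
Put B7 (120 ft³) in storage unit 7; 30 ft³ remain.
Put B8 (60 ft³) in storage unit 8; 90 ft³ remain.
Put B9 (48 ft³) in storage unit 8; 42 ft³ remain.
Put B10 (75 ft³) in storage unit 9; 75 ft³ remain.
Put B11 (111 ft³) in storage unit 10; 39 ft³ remain.
Put B12 (75 ft³) in storage unit 11; 75 ft³ remain.
Put B13 (141 ft³) in storage unit 12; 9 ft³ remain.
Put B14 (96 ft³) in storage unit 13; 54 ft³ remain.
Put B15 (91 ft³) in storage unit 14; 59 ft³ remain.
Put B16 (14 ft³) in storage unit 14; 45 ft³ remain.
14 storage units × 150 ft³ = 2100 ft³; used 1514 ft³; unused 586 ft³.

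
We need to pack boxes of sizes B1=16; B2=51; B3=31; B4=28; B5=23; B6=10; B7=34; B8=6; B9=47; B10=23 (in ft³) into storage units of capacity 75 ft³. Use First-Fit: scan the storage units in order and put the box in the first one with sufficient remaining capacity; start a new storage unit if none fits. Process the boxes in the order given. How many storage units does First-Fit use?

B1 (16 ft³) → storage unit 1 (remaining 59 ft³)
B2 (51 ft³) → storage unit 1 (remaining 8 ft³)
B3 (31 ft³) → storage unit 2 (remaining 44 ft³)
B4 (28 ft³) → storage unit 2 (remaining 16 ft³)
B5 (23 ft³) → storage unit 3 (remaining 52 ft³)
B6 (10 ft³) → storage unit 2 (remaining 6 ft³)
B7 (34 ft³) → storage unit 3 (remaining 18 ft³)
B8 (6 ft³) → storage unit 1 (remaining 2 ft³)
B9 (47 ft³) → storage unit 4 (remaining 28 ft³)
B10 (23 ft³) → storage unit 4 (remaining 5 ft³)
Final storage units: [16,51,6] [31,28,10] [23,34] [47,23].

4 storage units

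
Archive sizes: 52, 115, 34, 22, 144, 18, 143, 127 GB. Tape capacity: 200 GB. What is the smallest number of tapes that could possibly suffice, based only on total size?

4

Total size = 52 + 115 + 34 + 22 + 144 + 18 + 143 + 127 = 655 GB.
⌈655 / 200⌉ = 4.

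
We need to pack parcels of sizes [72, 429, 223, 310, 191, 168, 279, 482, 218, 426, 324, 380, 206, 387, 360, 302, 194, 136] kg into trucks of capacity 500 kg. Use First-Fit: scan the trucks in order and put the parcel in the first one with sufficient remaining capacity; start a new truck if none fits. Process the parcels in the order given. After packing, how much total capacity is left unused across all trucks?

Put 72 kg in truck 1; 428 kg remain.
Put 429 kg in truck 2; 71 kg remain.
Put 223 kg in truck 1; 205 kg remain.
Put 310 kg in truck 3; 190 kg remain.
Put 191 kg in truck 1; 14 kg remain.
Put 168 kg in truck 3; 22 kg remain.
Put 279 kg in truck 4; 221 kg remain.
Put 482 kg in truck 5; 18 kg remain.
Put 218 kg in truck 4; 3 kg remain.
Put 426 kg in truck 6; 74 kg remain.
Put 324 kg in truck 7; 176 kg remain.
Put 380 kg in truck 8; 120 kg remain.
Put 206 kg in truck 9; 294 kg remain.
Put 387 kg in truck 10; 113 kg remain.
Put 360 kg in truck 11; 140 kg remain.
Put 302 kg in truck 12; 198 kg remain.
Put 194 kg in truck 9; 100 kg remain.
Put 136 kg in truck 7; 40 kg remain.
12 trucks × 500 kg = 6000 kg; used 5087 kg; unused 913 kg.

913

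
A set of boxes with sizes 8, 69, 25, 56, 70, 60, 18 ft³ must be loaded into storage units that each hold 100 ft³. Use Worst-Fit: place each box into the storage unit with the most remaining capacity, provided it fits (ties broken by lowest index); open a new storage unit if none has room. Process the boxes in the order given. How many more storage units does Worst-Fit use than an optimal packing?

0

Worst-Fit: [8,69] [25,56] [70] [60,18] → 4 storage units.
Total size 306 ft³; any packing needs at least ⌈306/100⌉ = 4 storage units.
So 4 is already optimal.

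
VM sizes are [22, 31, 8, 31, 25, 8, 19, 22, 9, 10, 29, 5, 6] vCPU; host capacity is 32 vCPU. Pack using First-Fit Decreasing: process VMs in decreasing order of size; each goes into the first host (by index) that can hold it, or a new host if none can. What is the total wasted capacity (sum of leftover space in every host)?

Sorted descending: 31, 31, 29, 25, 22, 22, 19, 10, 9, 8, 8, 6, 5.
31 vCPU → host 1 (remaining 1 vCPU)
31 vCPU → host 2 (remaining 1 vCPU)
29 vCPU → host 3 (remaining 3 vCPU)
25 vCPU → host 4 (remaining 7 vCPU)
22 vCPU → host 5 (remaining 10 vCPU)
22 vCPU → host 6 (remaining 10 vCPU)
19 vCPU → host 7 (remaining 13 vCPU)
10 vCPU → host 5 (remaining 0 vCPU)
9 vCPU → host 6 (remaining 1 vCPU)
8 vCPU → host 7 (remaining 5 vCPU)
8 vCPU → host 8 (remaining 24 vCPU)
6 vCPU → host 4 (remaining 1 vCPU)
5 vCPU → host 7 (remaining 0 vCPU)
8 hosts × 32 vCPU = 256 vCPU; used 225 vCPU; unused 31 vCPU.

31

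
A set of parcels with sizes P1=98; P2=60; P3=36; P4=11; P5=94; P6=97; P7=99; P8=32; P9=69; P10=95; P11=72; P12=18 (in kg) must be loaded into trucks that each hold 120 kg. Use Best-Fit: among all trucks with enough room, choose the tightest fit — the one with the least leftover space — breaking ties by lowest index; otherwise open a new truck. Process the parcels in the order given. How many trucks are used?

8

truck 1: place P1 (98 kg), 22 kg left
truck 2: place P2 (60 kg), 60 kg left
truck 2: place P3 (36 kg), 24 kg left
truck 1: place P4 (11 kg), 11 kg left
truck 3: place P5 (94 kg), 26 kg left
truck 4: place P6 (97 kg), 23 kg left
truck 5: place P7 (99 kg), 21 kg left
truck 6: place P8 (32 kg), 88 kg left
truck 6: place P9 (69 kg), 19 kg left
truck 7: place P10 (95 kg), 25 kg left
truck 8: place P11 (72 kg), 48 kg left
truck 6: place P12 (18 kg), 1 kg left
Final trucks: [98,11] [60,36] [94] [97] [99] [32,69,18] [95] [72].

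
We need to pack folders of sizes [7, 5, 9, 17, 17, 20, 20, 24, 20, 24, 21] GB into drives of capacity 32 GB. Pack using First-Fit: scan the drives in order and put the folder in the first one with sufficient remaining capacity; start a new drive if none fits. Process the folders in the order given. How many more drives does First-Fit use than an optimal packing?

1

First-Fit: [7,5,9] [17] [17] [20] [20] [24] [20] [24] [21] → 9 drives.
8 folders exceed 16 GB (half the capacity), and no two of those can share a drive, so at least 8 drives are needed.
An optimal packing achieves that bound: [24,7] [24,5] [21,9] [20] [20] [20] [17] [17] → 8 drives.
Excess: 9 − 8 = 1.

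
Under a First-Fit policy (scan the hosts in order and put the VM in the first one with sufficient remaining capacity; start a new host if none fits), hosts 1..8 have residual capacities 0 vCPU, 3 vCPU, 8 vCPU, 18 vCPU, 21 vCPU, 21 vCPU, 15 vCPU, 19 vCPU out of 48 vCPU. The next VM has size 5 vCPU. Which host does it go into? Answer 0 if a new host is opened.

3

Hosts with room: host 3 (8 vCPU), host 4 (18 vCPU), host 5 (21 vCPU), host 6 (21 vCPU), host 7 (15 vCPU), host 8 (19 vCPU).
The first with room is host 3.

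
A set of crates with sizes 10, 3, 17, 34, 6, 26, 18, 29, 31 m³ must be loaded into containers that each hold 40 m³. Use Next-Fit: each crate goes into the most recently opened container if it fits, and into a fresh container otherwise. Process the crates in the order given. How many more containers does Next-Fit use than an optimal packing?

1

Next-Fit: [10,3,17] [34,6] [26] [18] [29] [31] → 6 containers.
Total size 174 m³; any packing needs at least ⌈174/40⌉ = 5 containers.
An optimal packing achieves that bound: [34,6] [31,3] [29,10] [26] [18,17] → 5 containers.
Excess: 6 − 5 = 1.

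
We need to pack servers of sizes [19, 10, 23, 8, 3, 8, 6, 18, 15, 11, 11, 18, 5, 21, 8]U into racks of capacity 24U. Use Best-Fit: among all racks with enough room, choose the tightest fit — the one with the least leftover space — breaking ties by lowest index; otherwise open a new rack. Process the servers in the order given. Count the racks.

9

rack 1: place 19U, 5U left
rack 2: place 10U, 14U left
rack 3: place 23U, 1U left
rack 2: place 8U, 6U left
rack 1: place 3U, 2U left
rack 4: place 8U, 16U left
rack 2: place 6U, 0U left
rack 5: place 18U, 6U left
rack 4: place 15U, 1U left
rack 6: place 11U, 13U left
rack 6: place 11U, 2U left
rack 7: place 18U, 6U left
rack 5: place 5U, 1U left
rack 8: place 21U, 3U left
rack 9: place 8U, 16U left
Final racks: [19,3] [10,8,6] [23] [8,15] [18,5] [11,11] [18] [21] [8].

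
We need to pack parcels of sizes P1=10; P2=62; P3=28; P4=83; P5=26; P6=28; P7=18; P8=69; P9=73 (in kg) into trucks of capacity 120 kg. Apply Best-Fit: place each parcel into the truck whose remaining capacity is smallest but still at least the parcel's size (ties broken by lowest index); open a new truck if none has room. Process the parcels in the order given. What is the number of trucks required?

4 trucks

Put P1 (10 kg) in truck 1; 110 kg remain.
Put P2 (62 kg) in truck 1; 48 kg remain.
Put P3 (28 kg) in truck 1; 20 kg remain.
Put P4 (83 kg) in truck 2; 37 kg remain.
Put P5 (26 kg) in truck 2; 11 kg remain.
Put P6 (28 kg) in truck 3; 92 kg remain.
Put P7 (18 kg) in truck 1; 2 kg remain.
Put P8 (69 kg) in truck 3; 23 kg remain.
Put P9 (73 kg) in truck 4; 47 kg remain.
Final trucks: [10,62,28,18] [83,26] [28,69] [73].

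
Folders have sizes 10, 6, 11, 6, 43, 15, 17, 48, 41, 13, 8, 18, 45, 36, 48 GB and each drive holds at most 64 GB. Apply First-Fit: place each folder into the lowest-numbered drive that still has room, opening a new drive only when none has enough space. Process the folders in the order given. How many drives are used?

Put 10 GB in drive 1; 54 GB remain.
Put 6 GB in drive 1; 48 GB remain.
Put 11 GB in drive 1; 37 GB remain.
Put 6 GB in drive 1; 31 GB remain.
Put 43 GB in drive 2; 21 GB remain.
Put 15 GB in drive 1; 16 GB remain.
Put 17 GB in drive 2; 4 GB remain.
Put 48 GB in drive 3; 16 GB remain.
Put 41 GB in drive 4; 23 GB remain.
Put 13 GB in drive 1; 3 GB remain.
Put 8 GB in drive 3; 8 GB remain.
Put 18 GB in drive 4; 5 GB remain.
Put 45 GB in drive 5; 19 GB remain.
Put 36 GB in drive 6; 28 GB remain.
Put 48 GB in drive 7; 16 GB remain.

7 drives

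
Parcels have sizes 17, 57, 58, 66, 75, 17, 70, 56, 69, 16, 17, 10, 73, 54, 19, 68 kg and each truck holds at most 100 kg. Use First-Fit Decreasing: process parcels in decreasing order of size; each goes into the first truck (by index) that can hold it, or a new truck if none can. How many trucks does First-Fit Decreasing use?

10

Sorted descending: 75, 73, 70, 69, 68, 66, 58, 57, 56, 54, 19, 17, 17, 17, 16, 10.
Put 75 kg in truck 1; 25 kg remain.
Put 73 kg in truck 2; 27 kg remain.
Put 70 kg in truck 3; 30 kg remain.
Put 69 kg in truck 4; 31 kg remain.
Put 68 kg in truck 5; 32 kg remain.
Put 66 kg in truck 6; 34 kg remain.
Put 58 kg in truck 7; 42 kg remain.
Put 57 kg in truck 8; 43 kg remain.
Put 56 kg in truck 9; 44 kg remain.
Put 54 kg in truck 10; 46 kg remain.
Put 19 kg in truck 1; 6 kg remain.
Put 17 kg in truck 2; 10 kg remain.
Put 17 kg in truck 3; 13 kg remain.
Put 17 kg in truck 4; 14 kg remain.
Put 16 kg in truck 5; 16 kg remain.
Put 10 kg in truck 2; 0 kg remain.
Final trucks: [75,19] [73,17,10] [70,17] [69,17] [68,16] [66] [58] [57] [56] [54].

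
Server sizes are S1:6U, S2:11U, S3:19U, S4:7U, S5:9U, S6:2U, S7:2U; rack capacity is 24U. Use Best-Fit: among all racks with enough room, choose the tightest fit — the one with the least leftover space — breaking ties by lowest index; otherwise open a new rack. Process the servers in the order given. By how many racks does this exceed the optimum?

Best-Fit: [6,11,7] [19,2,2] [9] → 3 racks.
Total size 56U; any packing needs at least ⌈56/24⌉ = 3 racks.
So 3 is already optimal.

0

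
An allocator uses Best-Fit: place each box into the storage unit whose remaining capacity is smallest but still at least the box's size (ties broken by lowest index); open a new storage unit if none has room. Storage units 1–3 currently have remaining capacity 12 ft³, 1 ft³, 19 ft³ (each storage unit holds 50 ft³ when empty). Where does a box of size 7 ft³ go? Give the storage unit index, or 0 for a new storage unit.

1

Storage units with room: storage unit 1 (12 ft³), storage unit 3 (19 ft³).
Tightest fit is storage unit 1 with 12 ft³ free.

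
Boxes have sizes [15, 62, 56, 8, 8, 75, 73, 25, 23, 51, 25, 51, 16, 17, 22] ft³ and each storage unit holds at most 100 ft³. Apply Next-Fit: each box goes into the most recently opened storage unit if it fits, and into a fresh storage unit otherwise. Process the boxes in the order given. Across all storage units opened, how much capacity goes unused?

173

Put 15 ft³ in storage unit 1; 85 ft³ remain.
Put 62 ft³ in storage unit 1; 23 ft³ remain.
Put 56 ft³ in storage unit 2; 44 ft³ remain.
Put 8 ft³ in storage unit 2; 36 ft³ remain.
Put 8 ft³ in storage unit 2; 28 ft³ remain.
Put 75 ft³ in storage unit 3; 25 ft³ remain.
Put 73 ft³ in storage unit 4; 27 ft³ remain.
Put 25 ft³ in storage unit 4; 2 ft³ remain.
Put 23 ft³ in storage unit 5; 77 ft³ remain.
Put 51 ft³ in storage unit 5; 26 ft³ remain.
Put 25 ft³ in storage unit 5; 1 ft³ remain.
Put 51 ft³ in storage unit 6; 49 ft³ remain.
Put 16 ft³ in storage unit 6; 33 ft³ remain.
Put 17 ft³ in storage unit 6; 16 ft³ remain.
Put 22 ft³ in storage unit 7; 78 ft³ remain.
7 storage units × 100 ft³ = 700 ft³; used 527 ft³; unused 173 ft³.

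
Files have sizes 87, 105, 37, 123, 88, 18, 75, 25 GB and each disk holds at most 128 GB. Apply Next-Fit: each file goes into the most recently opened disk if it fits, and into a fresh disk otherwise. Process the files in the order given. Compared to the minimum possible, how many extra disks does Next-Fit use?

1

Next-Fit: [87] [105] [37] [123] [88,18] [75,25] → 6 disks.
Total size 558 GB; any packing needs at least ⌈558/128⌉ = 5 disks.
An optimal packing achieves that bound: [123] [105,18] [88,37] [87,25] [75] → 5 disks.
Excess: 6 − 5 = 1.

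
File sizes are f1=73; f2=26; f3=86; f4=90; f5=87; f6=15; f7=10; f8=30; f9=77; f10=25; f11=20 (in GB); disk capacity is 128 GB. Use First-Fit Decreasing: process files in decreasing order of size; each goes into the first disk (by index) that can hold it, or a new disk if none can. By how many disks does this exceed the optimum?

First-Fit Decreasing: [90,30] [87,26,15] [86,25,10] [77,20] [73] → 5 disks.
Total size 539 GB; any packing needs at least ⌈539/128⌉ = 5 disks.
So 5 is already optimal.

0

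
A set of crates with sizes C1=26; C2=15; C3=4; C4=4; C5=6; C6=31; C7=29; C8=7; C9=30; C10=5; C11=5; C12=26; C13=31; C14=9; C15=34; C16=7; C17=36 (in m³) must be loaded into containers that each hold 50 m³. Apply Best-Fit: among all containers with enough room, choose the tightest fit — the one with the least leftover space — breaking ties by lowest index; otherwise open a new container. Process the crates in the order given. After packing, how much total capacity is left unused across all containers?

C1 (26 m³) → container 1 (remaining 24 m³)
C2 (15 m³) → container 1 (remaining 9 m³)
C3 (4 m³) → container 1 (remaining 5 m³)
C4 (4 m³) → container 1 (remaining 1 m³)
C5 (6 m³) → container 2 (remaining 44 m³)
C6 (31 m³) → container 2 (remaining 13 m³)
C7 (29 m³) → container 3 (remaining 21 m³)
C8 (7 m³) → container 2 (remaining 6 m³)
C9 (30 m³) → container 4 (remaining 20 m³)
C10 (5 m³) → container 2 (remaining 1 m³)
C11 (5 m³) → container 4 (remaining 15 m³)
C12 (26 m³) → container 5 (remaining 24 m³)
C13 (31 m³) → container 6 (remaining 19 m³)
C14 (9 m³) → container 4 (remaining 6 m³)
C15 (34 m³) → container 7 (remaining 16 m³)
C16 (7 m³) → container 7 (remaining 9 m³)
C17 (36 m³) → container 8 (remaining 14 m³)
8 containers × 50 m³ = 400 m³; used 305 m³; unused 95 m³.

95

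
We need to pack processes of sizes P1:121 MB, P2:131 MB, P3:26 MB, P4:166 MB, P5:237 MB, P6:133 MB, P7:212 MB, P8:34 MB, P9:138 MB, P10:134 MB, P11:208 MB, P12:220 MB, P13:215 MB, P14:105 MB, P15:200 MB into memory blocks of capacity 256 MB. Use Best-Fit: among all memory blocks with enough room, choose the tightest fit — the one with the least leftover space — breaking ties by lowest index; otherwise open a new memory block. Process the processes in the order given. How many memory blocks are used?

11 memory blocks

P1 (121 MB) → memory block 1 (remaining 135 MB)
P2 (131 MB) → memory block 1 (remaining 4 MB)
P3 (26 MB) → memory block 2 (remaining 230 MB)
P4 (166 MB) → memory block 2 (remaining 64 MB)
P5 (237 MB) → memory block 3 (remaining 19 MB)
P6 (133 MB) → memory block 4 (remaining 123 MB)
P7 (212 MB) → memory block 5 (remaining 44 MB)
P8 (34 MB) → memory block 5 (remaining 10 MB)
P9 (138 MB) → memory block 6 (remaining 118 MB)
P10 (134 MB) → memory block 7 (remaining 122 MB)
P11 (208 MB) → memory block 8 (remaining 48 MB)
P12 (220 MB) → memory block 9 (remaining 36 MB)
P13 (215 MB) → memory block 10 (remaining 41 MB)
P14 (105 MB) → memory block 6 (remaining 13 MB)
P15 (200 MB) → memory block 11 (remaining 56 MB)
Final memory blocks: [121,131] [26,166] [237] [133] [212,34] [138,105] [134] [208] [220] [215] [200].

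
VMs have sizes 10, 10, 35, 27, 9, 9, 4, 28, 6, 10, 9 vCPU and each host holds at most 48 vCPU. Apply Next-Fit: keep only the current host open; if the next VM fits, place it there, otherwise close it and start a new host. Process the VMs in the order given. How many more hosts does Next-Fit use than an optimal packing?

1

Next-Fit: [10,10] [35] [27,9,9] [4,28,6,10] [9] → 5 hosts.
Total size 157 vCPU; any packing needs at least ⌈157/48⌉ = 4 hosts.
An optimal packing achieves that bound: [35,10] [28,10,10] [27,9,9] [9,6,4] → 4 hosts.
Excess: 5 − 4 = 1.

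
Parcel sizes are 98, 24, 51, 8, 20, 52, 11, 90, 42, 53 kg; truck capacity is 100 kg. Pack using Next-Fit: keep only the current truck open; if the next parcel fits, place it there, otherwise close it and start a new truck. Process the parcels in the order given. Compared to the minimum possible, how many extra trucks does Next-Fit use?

0

Next-Fit: [98] [24,51,8] [20,52,11] [90] [42,53] → 5 trucks.
Total size 449 kg; any packing needs at least ⌈449/100⌉ = 5 trucks.
So 5 is already optimal.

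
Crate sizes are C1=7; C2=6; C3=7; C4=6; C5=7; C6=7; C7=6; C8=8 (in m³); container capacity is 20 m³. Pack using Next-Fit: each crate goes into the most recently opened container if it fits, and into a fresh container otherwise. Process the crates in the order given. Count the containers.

3 containers

C1 (7 m³) → container 1 (remaining 13 m³)
C2 (6 m³) → container 1 (remaining 7 m³)
C3 (7 m³) → container 1 (remaining 0 m³)
C4 (6 m³) → container 2 (remaining 14 m³)
C5 (7 m³) → container 2 (remaining 7 m³)
C6 (7 m³) → container 2 (remaining 0 m³)
C7 (6 m³) → container 3 (remaining 14 m³)
C8 (8 m³) → container 3 (remaining 6 m³)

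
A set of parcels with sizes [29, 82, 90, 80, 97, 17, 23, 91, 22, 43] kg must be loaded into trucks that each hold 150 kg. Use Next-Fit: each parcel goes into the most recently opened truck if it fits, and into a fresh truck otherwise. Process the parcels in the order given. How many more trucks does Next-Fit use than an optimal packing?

1

Next-Fit: [29,82] [90] [80] [97,17,23] [91,22] [43] → 6 trucks.
5 parcels exceed 75 kg (half the capacity), and no two of those can share a truck, so at least 5 trucks are needed.
An optimal packing achieves that bound: [97,43] [91,29,23] [90,22,17] [82] [80] → 5 trucks.
Excess: 6 − 5 = 1.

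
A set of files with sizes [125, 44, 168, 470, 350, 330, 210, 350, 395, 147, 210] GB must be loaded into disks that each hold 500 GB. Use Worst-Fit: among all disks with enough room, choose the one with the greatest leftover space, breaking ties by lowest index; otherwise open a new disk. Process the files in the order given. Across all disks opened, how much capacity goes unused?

1201

125 GB → disk 1 (remaining 375 GB)
44 GB → disk 1 (remaining 331 GB)
168 GB → disk 1 (remaining 163 GB)
470 GB → disk 2 (remaining 30 GB)
350 GB → disk 3 (remaining 150 GB)
330 GB → disk 4 (remaining 170 GB)
210 GB → disk 5 (remaining 290 GB)
350 GB → disk 6 (remaining 150 GB)
395 GB → disk 7 (remaining 105 GB)
147 GB → disk 5 (remaining 143 GB)
210 GB → disk 8 (remaining 290 GB)
8 disks × 500 GB = 4000 GB; used 2799 GB; unused 1201 GB.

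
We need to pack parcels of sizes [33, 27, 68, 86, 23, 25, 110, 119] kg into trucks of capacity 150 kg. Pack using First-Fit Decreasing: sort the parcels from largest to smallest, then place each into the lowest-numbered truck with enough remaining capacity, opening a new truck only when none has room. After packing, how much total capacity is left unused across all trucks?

Sorted descending: 119, 110, 86, 68, 33, 27, 25, 23.
119 kg → truck 1 (remaining 31 kg)
110 kg → truck 2 (remaining 40 kg)
86 kg → truck 3 (remaining 64 kg)
68 kg → truck 4 (remaining 82 kg)
33 kg → truck 2 (remaining 7 kg)
27 kg → truck 1 (remaining 4 kg)
25 kg → truck 3 (remaining 39 kg)
23 kg → truck 3 (remaining 16 kg)
4 trucks × 150 kg = 600 kg; used 491 kg; unused 109 kg.

109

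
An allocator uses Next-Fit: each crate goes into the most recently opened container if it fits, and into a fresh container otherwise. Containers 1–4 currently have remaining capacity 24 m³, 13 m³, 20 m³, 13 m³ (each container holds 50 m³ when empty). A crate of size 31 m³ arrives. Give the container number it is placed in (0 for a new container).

Next-Fit only looks at container 4, which has 13 m³ free.
31 m³ does not fit, so a new container is opened.

0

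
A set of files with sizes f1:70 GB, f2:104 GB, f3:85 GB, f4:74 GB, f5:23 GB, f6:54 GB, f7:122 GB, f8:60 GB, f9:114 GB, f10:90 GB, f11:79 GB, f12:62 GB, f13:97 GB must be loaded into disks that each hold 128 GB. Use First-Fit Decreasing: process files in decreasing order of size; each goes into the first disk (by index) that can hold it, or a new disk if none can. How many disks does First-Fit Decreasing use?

Sorted descending: 122, 114, 104, 97, 90, 85, 79, 74, 70, 62, 60, 54, 23.
disk 1: place 122 GB, 6 GB left
disk 2: place 114 GB, 14 GB left
disk 3: place 104 GB, 24 GB left
disk 4: place 97 GB, 31 GB left
disk 5: place 90 GB, 38 GB left
disk 6: place 85 GB, 43 GB left
disk 7: place 79 GB, 49 GB left
disk 8: place 74 GB, 54 GB left
disk 9: place 70 GB, 58 GB left
disk 10: place 62 GB, 66 GB left
disk 10: place 60 GB, 6 GB left
disk 8: place 54 GB, 0 GB left
disk 3: place 23 GB, 1 GB left

10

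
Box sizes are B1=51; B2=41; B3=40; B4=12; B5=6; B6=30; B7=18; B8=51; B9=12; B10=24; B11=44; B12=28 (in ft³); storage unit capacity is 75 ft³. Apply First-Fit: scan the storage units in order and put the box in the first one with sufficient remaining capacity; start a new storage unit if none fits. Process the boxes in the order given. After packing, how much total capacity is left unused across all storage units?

18

Put B1 (51 ft³) in storage unit 1; 24 ft³ remain.
Put B2 (41 ft³) in storage unit 2; 34 ft³ remain.
Put B3 (40 ft³) in storage unit 3; 35 ft³ remain.
Put B4 (12 ft³) in storage unit 1; 12 ft³ remain.
Put B5 (6 ft³) in storage unit 1; 6 ft³ remain.
Put B6 (30 ft³) in storage unit 2; 4 ft³ remain.
Put B7 (18 ft³) in storage unit 3; 17 ft³ remain.
Put B8 (51 ft³) in storage unit 4; 24 ft³ remain.
Put B9 (12 ft³) in storage unit 3; 5 ft³ remain.
Put B10 (24 ft³) in storage unit 4; 0 ft³ remain.
Put B11 (44 ft³) in storage unit 5; 31 ft³ remain.
Put B12 (28 ft³) in storage unit 5; 3 ft³ remain.
5 storage units × 75 ft³ = 375 ft³; used 357 ft³; unused 18 ft³.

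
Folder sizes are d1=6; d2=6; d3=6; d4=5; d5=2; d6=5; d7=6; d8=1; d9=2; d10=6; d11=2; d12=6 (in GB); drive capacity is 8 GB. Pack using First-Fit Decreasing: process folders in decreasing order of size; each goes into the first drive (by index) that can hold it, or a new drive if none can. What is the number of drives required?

8 drives

Sorted descending: 6, 6, 6, 6, 6, 6, 5, 5, 2, 2, 2, 1.
Put 6 GB in drive 1; 2 GB remain.
Put 6 GB in drive 2; 2 GB remain.
Put 6 GB in drive 3; 2 GB remain.
Put 6 GB in drive 4; 2 GB remain.
Put 6 GB in drive 5; 2 GB remain.
Put 6 GB in drive 6; 2 GB remain.
Put 5 GB in drive 7; 3 GB remain.
Put 5 GB in drive 8; 3 GB remain.
Put 2 GB in drive 1; 0 GB remain.
Put 2 GB in drive 2; 0 GB remain.
Put 2 GB in drive 3; 0 GB remain.
Put 1 GB in drive 4; 1 GB remain.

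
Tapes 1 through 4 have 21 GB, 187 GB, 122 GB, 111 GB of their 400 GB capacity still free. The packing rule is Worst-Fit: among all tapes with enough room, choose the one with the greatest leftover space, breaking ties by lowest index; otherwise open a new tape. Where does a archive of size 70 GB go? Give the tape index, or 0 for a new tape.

2

Tapes with room: tape 2 (187 GB), tape 3 (122 GB), tape 4 (111 GB).
Most room is tape 2 with 187 GB free.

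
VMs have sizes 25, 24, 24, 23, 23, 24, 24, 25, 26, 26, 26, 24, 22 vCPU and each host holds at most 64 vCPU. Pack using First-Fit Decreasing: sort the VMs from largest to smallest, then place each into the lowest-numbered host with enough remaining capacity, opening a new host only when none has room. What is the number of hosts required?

Sorted descending: 26, 26, 26, 25, 25, 24, 24, 24, 24, 24, 23, 23, 22.
Put 26 vCPU in host 1; 38 vCPU remain.
Put 26 vCPU in host 1; 12 vCPU remain.
Put 26 vCPU in host 2; 38 vCPU remain.
Put 25 vCPU in host 2; 13 vCPU remain.
Put 25 vCPU in host 3; 39 vCPU remain.
Put 24 vCPU in host 3; 15 vCPU remain.
Put 24 vCPU in host 4; 40 vCPU remain.
Put 24 vCPU in host 4; 16 vCPU remain.
Put 24 vCPU in host 5; 40 vCPU remain.
Put 24 vCPU in host 5; 16 vCPU remain.
Put 23 vCPU in host 6; 41 vCPU remain.
Put 23 vCPU in host 6; 18 vCPU remain.
Put 22 vCPU in host 7; 42 vCPU remain.
Final hosts: [26,26] [26,25] [25,24] [24,24] [24,24] [23,23] [22].

7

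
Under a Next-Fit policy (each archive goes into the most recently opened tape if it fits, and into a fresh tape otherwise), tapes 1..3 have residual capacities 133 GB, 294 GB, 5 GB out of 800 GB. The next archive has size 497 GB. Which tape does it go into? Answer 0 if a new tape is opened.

0

Next-Fit only looks at tape 3, which has 5 GB free.
497 GB does not fit, so a new tape is opened.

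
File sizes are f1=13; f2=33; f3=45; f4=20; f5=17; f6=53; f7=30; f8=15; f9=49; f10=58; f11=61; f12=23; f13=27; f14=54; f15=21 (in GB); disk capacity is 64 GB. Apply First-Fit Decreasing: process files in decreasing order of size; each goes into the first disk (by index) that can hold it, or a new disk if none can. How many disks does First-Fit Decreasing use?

Sorted descending: 61, 58, 54, 53, 49, 45, 33, 30, 27, 23, 21, 20, 17, 15, 13.
61 GB → disk 1 (remaining 3 GB)
58 GB → disk 2 (remaining 6 GB)
54 GB → disk 3 (remaining 10 GB)
53 GB → disk 4 (remaining 11 GB)
49 GB → disk 5 (remaining 15 GB)
45 GB → disk 6 (remaining 19 GB)
33 GB → disk 7 (remaining 31 GB)
30 GB → disk 7 (remaining 1 GB)
27 GB → disk 8 (remaining 37 GB)
23 GB → disk 8 (remaining 14 GB)
21 GB → disk 9 (remaining 43 GB)
20 GB → disk 9 (remaining 23 GB)
17 GB → disk 6 (remaining 2 GB)
15 GB → disk 5 (remaining 0 GB)
13 GB → disk 8 (remaining 1 GB)
Final disks: [61] [58] [54] [53] [49,15] [45,17] [33,30] [27,23,13] [21,20].

9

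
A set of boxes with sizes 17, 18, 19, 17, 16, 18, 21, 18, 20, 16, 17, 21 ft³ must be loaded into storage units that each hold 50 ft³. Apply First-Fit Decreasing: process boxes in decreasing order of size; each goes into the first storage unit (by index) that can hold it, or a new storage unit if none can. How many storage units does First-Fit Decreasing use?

Sorted descending: 21, 21, 20, 19, 18, 18, 18, 17, 17, 17, 16, 16.
Put 21 ft³ in storage unit 1; 29 ft³ remain.
Put 21 ft³ in storage unit 1; 8 ft³ remain.
Put 20 ft³ in storage unit 2; 30 ft³ remain.
Put 19 ft³ in storage unit 2; 11 ft³ remain.
Put 18 ft³ in storage unit 3; 32 ft³ remain.
Put 18 ft³ in storage unit 3; 14 ft³ remain.
Put 18 ft³ in storage unit 4; 32 ft³ remain.
Put 17 ft³ in storage unit 4; 15 ft³ remain.
Put 17 ft³ in storage unit 5; 33 ft³ remain.
Put 17 ft³ in storage unit 5; 16 ft³ remain.
Put 16 ft³ in storage unit 5; 0 ft³ remain.
Put 16 ft³ in storage unit 6; 34 ft³ remain.
Final storage units: [21,21] [20,19] [18,18] [18,17] [17,17,16] [16].

6 storage units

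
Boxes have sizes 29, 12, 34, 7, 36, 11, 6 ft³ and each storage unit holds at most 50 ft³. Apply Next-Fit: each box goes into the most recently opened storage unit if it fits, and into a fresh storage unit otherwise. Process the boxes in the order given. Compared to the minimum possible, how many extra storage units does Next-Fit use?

1

Next-Fit: [29,12] [34,7] [36,11] [6] → 4 storage units.
Total size 135 ft³; any packing needs at least ⌈135/50⌉ = 3 storage units.
An optimal packing achieves that bound: [36,12] [34,11] [29,7,6] → 3 storage units.
Excess: 4 − 3 = 1.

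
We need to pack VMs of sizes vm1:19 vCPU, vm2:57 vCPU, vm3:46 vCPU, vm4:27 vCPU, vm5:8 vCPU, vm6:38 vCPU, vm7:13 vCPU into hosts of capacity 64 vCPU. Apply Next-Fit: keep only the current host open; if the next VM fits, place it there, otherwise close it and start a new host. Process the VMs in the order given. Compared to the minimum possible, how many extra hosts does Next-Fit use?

1

Next-Fit: [19] [57] [46] [27,8] [38,13] → 5 hosts.
Total size 208 vCPU; any packing needs at least ⌈208/64⌉ = 4 hosts.
An optimal packing achieves that bound: [57] [46,13] [38,19] [27,8] → 4 hosts.
Excess: 5 − 4 = 1.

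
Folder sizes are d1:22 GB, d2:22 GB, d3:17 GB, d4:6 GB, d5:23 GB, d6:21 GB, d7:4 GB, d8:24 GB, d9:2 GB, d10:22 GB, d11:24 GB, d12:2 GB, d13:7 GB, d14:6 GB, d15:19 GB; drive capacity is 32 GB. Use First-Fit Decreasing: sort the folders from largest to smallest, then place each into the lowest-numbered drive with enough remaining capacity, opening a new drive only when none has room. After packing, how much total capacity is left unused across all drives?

67

Sorted descending: 24, 24, 23, 22, 22, 22, 21, 19, 17, 7, 6, 6, 4, 2, 2.
24 GB → drive 1 (remaining 8 GB)
24 GB → drive 2 (remaining 8 GB)
23 GB → drive 3 (remaining 9 GB)
22 GB → drive 4 (remaining 10 GB)
22 GB → drive 5 (remaining 10 GB)
22 GB → drive 6 (remaining 10 GB)
21 GB → drive 7 (remaining 11 GB)
19 GB → drive 8 (remaining 13 GB)
17 GB → drive 9 (remaining 15 GB)
7 GB → drive 1 (remaining 1 GB)
6 GB → drive 2 (remaining 2 GB)
6 GB → drive 3 (remaining 3 GB)
4 GB → drive 4 (remaining 6 GB)
2 GB → drive 2 (remaining 0 GB)
2 GB → drive 3 (remaining 1 GB)
9 drives × 32 GB = 288 GB; used 221 GB; unused 67 GB.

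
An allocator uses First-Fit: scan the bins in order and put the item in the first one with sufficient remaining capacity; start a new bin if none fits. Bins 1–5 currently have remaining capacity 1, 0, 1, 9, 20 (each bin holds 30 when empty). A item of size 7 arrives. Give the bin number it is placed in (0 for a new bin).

Bins with room: bin 4 (9), bin 5 (20).
The first with room is bin 4.

4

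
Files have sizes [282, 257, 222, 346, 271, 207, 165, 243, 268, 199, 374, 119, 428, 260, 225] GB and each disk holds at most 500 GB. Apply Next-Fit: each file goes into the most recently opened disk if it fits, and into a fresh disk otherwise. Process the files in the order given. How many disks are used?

9 disks

disk 1: place 282 GB, 218 GB left
disk 2: place 257 GB, 243 GB left
disk 2: place 222 GB, 21 GB left
disk 3: place 346 GB, 154 GB left
disk 4: place 271 GB, 229 GB left
disk 4: place 207 GB, 22 GB left
disk 5: place 165 GB, 335 GB left
disk 5: place 243 GB, 92 GB left
disk 6: place 268 GB, 232 GB left
disk 6: place 199 GB, 33 GB left
disk 7: place 374 GB, 126 GB left
disk 7: place 119 GB, 7 GB left
disk 8: place 428 GB, 72 GB left
disk 9: place 260 GB, 240 GB left
disk 9: place 225 GB, 15 GB left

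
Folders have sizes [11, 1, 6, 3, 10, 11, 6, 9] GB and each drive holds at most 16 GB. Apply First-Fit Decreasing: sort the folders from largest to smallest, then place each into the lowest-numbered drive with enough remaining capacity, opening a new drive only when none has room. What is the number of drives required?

4

Sorted descending: 11, 11, 10, 9, 6, 6, 3, 1.
Put 11 GB in drive 1; 5 GB remain.
Put 11 GB in drive 2; 5 GB remain.
Put 10 GB in drive 3; 6 GB remain.
Put 9 GB in drive 4; 7 GB remain.
Put 6 GB in drive 3; 0 GB remain.
Put 6 GB in drive 4; 1 GB remain.
Put 3 GB in drive 1; 2 GB remain.
Put 1 GB in drive 1; 1 GB remain.
Final drives: [11,3,1] [11] [10,6] [9,6].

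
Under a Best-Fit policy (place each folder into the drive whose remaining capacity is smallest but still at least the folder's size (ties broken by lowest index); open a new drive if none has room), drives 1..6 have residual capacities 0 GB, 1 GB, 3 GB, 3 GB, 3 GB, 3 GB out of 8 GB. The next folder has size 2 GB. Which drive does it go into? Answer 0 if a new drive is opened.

3

Drives with room: drive 3 (3 GB), drive 4 (3 GB), drive 5 (3 GB), drive 6 (3 GB).
Tightest fit is drive 3 with 3 GB free.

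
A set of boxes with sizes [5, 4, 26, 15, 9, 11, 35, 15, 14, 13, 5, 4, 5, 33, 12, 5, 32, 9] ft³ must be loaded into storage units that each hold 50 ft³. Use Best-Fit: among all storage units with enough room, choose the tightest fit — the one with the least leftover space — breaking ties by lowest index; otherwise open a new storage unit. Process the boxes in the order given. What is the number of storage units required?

6

storage unit 1: place 5 ft³, 45 ft³ left
storage unit 1: place 4 ft³, 41 ft³ left
storage unit 1: place 26 ft³, 15 ft³ left
storage unit 1: place 15 ft³, 0 ft³ left
storage unit 2: place 9 ft³, 41 ft³ left
storage unit 2: place 11 ft³, 30 ft³ left
storage unit 3: place 35 ft³, 15 ft³ left
storage unit 3: place 15 ft³, 0 ft³ left
storage unit 2: place 14 ft³, 16 ft³ left
storage unit 2: place 13 ft³, 3 ft³ left
storage unit 4: place 5 ft³, 45 ft³ left
storage unit 4: place 4 ft³, 41 ft³ left
storage unit 4: place 5 ft³, 36 ft³ left
storage unit 4: place 33 ft³, 3 ft³ left
storage unit 5: place 12 ft³, 38 ft³ left
storage unit 5: place 5 ft³, 33 ft³ left
storage unit 5: place 32 ft³, 1 ft³ left
storage unit 6: place 9 ft³, 41 ft³ left
Final storage units: [5,4,26,15] [9,11,14,13] [35,15] [5,4,5,33] [12,5,32] [9].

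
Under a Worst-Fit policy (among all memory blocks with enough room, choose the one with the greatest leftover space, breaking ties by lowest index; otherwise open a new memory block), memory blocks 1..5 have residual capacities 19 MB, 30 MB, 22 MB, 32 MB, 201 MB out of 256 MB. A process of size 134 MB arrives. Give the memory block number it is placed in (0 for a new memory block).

Memory blocks with room: memory block 5 (201 MB).
Most room is memory block 5 with 201 MB free.

5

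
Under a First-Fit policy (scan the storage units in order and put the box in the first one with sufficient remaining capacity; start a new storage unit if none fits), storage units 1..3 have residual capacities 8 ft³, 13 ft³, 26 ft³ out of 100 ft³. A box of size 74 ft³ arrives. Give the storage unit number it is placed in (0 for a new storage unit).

0

No storage unit has ≥ 74 ft³ free, so a new storage unit is opened.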